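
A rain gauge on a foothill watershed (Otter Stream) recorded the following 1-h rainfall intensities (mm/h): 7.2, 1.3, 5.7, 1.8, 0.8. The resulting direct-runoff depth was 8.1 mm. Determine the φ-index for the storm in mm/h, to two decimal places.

φ ≈ 2.40 mm/h

Only the 2 blocks with intensity above φ contribute runoff: 7.2, 5.7 mm/h.
Σ(I−φ)·Δt = d  ⇒  (7.2+5.7 − 2φ)·1 = 8.1
φ = (12.90 − 8.1/1) / 2 = 2.40 mm/h.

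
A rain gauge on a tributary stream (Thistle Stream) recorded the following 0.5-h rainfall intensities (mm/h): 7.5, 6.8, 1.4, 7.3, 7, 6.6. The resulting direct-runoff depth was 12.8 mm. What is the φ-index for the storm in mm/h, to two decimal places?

φ ≈ 1.92 mm/h

Only the 5 blocks with intensity above φ contribute runoff: 7.5, 6.8, 7.3, 7, 6.6 mm/h.
Σ(I−φ)·Δt = d  ⇒  (7.5+6.8+7.3+7+6.6 − 5φ)·0.5 = 12.8
φ = (35.20 − 12.8/0.5) / 5 = 1.92 mm/h.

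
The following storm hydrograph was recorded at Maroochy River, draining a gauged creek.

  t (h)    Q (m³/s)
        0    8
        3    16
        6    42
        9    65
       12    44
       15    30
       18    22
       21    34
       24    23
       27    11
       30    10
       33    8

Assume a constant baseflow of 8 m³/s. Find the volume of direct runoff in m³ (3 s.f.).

Direct-runoff ordinates (Q − Q_b): 0.0, 8.0, 34.0, 57.0, 36.0, 22.0, 14.0, 26.0, 15.0, 3.0, 2.0, 0.0 m³/s.
ΣQ_DR = 217.0 m³/s.
With Δt = 3 h = 10800 s, V = ΣQ_DR · Δt = 217.0 × 10800 = 2.34 × 10^6 m³.

V ≈ 2.34 × 10^6 m³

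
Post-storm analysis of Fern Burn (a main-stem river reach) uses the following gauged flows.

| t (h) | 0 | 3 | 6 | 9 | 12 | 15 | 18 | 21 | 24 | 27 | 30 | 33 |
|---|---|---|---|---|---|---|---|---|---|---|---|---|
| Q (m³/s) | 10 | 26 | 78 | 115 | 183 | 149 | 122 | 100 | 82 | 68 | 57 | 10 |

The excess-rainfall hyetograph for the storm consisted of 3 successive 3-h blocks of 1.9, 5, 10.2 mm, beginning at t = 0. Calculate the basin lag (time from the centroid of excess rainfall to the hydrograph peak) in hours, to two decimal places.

t_L ≈ 6.04 h

Centroid of excess rainfall: t_c = Σ P_i·t̄_i / ΣP_i = 5.9561 h (block centres at 1.5, 4.5, 7.5 h).
Hydrograph peak occurs at t = 12 h, so basin lag t_L = 12 − 5.9561 = 6.04 h.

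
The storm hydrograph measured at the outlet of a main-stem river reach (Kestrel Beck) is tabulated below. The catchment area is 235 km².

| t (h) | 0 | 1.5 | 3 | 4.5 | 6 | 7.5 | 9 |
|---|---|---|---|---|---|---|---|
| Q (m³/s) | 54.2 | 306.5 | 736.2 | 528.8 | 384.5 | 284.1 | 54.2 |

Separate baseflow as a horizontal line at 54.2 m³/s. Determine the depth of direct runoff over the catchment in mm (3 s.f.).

Direct runoff: 0.0, 252.3, 682.0, 474.6, 330.3, 229.9, 0.0 m³/s; ΣQ_DR = 1969 m³/s.
V = ΣQ_DR · Δt = 1969 × 5400 s = 1.063 × 10^7 m³.
Over A = 235 km², depth = V / A = 45.2 mm.

d ≈ 45.2 mm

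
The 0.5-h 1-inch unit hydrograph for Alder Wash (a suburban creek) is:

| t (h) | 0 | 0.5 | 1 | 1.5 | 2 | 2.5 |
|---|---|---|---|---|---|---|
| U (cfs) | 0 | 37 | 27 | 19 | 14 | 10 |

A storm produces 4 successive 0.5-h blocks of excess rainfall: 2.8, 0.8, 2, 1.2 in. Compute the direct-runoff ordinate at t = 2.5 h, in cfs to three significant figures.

Q ≈ 110 cfs

By discrete convolution, Q_j = Σ (P_i / 1 in) · U_{j−i}.
At t = 2.5 h (j=5): Q = (2.8/1)·10 + (0.8/1)·14 + (2/1)·19 + (1.2/1)·27 = 110 cfs.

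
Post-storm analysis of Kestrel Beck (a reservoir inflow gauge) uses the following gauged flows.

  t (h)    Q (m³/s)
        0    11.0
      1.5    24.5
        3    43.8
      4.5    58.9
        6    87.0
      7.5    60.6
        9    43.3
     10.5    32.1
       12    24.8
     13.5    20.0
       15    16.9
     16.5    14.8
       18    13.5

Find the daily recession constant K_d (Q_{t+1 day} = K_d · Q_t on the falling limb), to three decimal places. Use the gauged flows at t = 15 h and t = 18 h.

Between t = 15 h and t = 18 h the flow falls from 16.9 to 13.5 m³/s over 2×1.5 h = 3 h.
Per-interval ratio K = (13.5/16.9)^(1/2) = 0.8938; K_d = K^(24/1.5) = 0.166.

K_d ≈ 0.166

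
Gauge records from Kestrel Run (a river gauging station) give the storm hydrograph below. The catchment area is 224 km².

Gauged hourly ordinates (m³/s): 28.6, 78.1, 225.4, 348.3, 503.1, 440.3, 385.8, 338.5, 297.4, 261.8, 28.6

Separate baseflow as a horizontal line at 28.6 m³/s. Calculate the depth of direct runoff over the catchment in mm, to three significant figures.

d ≈ 42.1 mm

Direct runoff: 0.0, 49.5, 196.8, 319.7, 474.5, 411.7, 357.2, 309.9, 268.8, 233.2, 0.0 m³/s; ΣQ_DR = 2621 m³/s.
V = ΣQ_DR · Δt = 2621 × 3600 s = 9.437 × 10^6 m³.
Over A = 224 km², depth = V / A = 42.1 mm.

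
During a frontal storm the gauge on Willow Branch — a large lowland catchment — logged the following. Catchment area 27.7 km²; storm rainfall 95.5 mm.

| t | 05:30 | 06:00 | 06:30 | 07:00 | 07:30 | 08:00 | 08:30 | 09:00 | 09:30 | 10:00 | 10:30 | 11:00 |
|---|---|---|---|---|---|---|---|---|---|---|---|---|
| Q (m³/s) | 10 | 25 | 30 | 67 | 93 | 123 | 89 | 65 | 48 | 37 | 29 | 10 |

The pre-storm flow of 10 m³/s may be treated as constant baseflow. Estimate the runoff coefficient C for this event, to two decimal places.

C ≈ 0.34

ΣQ_DR = 506.0 m³/s; V = ΣQ_DR·Δt = 9.108 × 10^5 m³.
Runoff depth d = V / A = 32.88 mm.
C = d / P = 32.88 / 95.5 = 0.34.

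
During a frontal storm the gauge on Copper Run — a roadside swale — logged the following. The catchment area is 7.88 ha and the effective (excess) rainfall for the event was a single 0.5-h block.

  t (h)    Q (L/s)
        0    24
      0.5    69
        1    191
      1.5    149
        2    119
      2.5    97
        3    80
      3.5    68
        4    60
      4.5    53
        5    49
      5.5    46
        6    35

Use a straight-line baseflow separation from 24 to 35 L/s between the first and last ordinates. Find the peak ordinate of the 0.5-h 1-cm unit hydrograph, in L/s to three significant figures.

Direct runoff: 0.00, 44.08, 165.17, 122.25, 91.33, 68.42, 50.50, 37.58, 28.67, 20.75, 15.83, 11.92, 0.00 L/s; ΣQ_DR = 656.5 L/s, peak = 165.17 L/s.
Runoff depth d = ΣQ_DR·Δt / A = 656.5 × 1800 / (7.88 ha) = 15.00 mm.
The 1-cm UH is the DRH scaled by (10 mm)/d, so U_p = 165.17 × 10/15.00 = 110 L/s.

U_p ≈ 110 L/s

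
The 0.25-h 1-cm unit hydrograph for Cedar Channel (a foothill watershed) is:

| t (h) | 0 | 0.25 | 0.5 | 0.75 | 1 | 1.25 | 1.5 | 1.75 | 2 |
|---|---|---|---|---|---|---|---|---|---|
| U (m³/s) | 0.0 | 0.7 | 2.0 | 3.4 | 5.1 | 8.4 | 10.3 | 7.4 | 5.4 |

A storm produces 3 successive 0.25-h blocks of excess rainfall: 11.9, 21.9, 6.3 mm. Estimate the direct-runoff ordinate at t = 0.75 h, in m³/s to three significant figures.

Q ≈ 8.87 m³/s

By discrete convolution, Q_j = Σ (P_i / 10 mm) · U_{j−i}.
At t = 0.75 h (j=3): Q = (11.9/10)·3.4 + (21.9/10)·2.0 + (6.3/10)·0.7 = 8.87 m³/s.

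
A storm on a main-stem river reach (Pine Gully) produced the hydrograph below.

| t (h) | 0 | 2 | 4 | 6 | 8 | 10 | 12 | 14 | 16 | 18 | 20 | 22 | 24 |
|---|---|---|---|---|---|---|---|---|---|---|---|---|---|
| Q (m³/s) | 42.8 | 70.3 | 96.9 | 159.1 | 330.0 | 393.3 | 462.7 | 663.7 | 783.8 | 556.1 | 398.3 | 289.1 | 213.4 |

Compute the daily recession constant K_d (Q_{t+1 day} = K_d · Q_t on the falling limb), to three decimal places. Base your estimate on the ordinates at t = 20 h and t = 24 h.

Between t = 20 h and t = 24 h the flow falls from 398.3 to 213.4 m³/s over 2×2 h = 4 h.
Per-interval ratio K = (213.4/398.3)^(1/2) = 0.7320; K_d = K^(24/2) = 0.024.

K_d ≈ 0.024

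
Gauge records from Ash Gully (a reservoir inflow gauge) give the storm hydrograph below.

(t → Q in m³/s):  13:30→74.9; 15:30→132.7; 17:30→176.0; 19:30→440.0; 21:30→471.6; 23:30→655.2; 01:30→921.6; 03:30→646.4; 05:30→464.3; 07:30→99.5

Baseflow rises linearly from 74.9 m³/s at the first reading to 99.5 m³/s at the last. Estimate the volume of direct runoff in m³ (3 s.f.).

Direct-runoff ordinates (Q − Q_b): 0.00, 55.07, 95.63, 356.90, 385.77, 566.63, 830.30, 552.37, 367.53, 0.00 m³/s.
ΣQ_DR = 3210 m³/s.
With Δt = 2 h = 7200 s, V = ΣQ_DR · Δt = 3210 × 7200 = 2.31 × 10^7 m³.

V ≈ 2.31 × 10^7 m³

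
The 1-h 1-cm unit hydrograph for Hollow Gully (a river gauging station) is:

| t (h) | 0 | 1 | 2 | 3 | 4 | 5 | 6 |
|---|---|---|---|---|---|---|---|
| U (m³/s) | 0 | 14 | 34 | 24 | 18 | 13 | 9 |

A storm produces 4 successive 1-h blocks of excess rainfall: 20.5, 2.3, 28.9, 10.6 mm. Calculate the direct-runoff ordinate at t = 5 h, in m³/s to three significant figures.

Q ≈ 136 m³/s

By discrete convolution, Q_j = Σ (P_i / 10 mm) · U_{j−i}.
At t = 5 h (j=5): Q = (20.5/10)·13 + (2.3/10)·18 + (28.9/10)·24 + (10.6/10)·34 = 136 m³/s.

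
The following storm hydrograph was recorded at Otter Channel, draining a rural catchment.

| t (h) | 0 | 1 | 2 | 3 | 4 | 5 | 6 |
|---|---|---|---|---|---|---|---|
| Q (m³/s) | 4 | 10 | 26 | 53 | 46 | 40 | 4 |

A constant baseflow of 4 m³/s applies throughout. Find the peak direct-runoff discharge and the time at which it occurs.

Subtracting baseflow gives direct-runoff ordinates: 0.0, 6.0, 22.0, 49.0, 42.0, 36.0, 0.0 m³/s.
The maximum is 49.0 m³/s, occurring at the reading for t = 3 h.

Q_p = 49.0 m³/s at t = 3 h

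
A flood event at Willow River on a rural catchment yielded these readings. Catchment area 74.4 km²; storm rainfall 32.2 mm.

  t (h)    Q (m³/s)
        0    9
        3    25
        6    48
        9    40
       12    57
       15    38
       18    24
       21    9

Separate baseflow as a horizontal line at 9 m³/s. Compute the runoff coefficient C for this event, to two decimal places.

C ≈ 0.80

ΣQ_DR = 178.0 m³/s; V = ΣQ_DR·Δt = 1.922 × 10^6 m³.
Runoff depth d = V / A = 25.84 mm.
C = d / P = 25.84 / 32.2 = 0.80.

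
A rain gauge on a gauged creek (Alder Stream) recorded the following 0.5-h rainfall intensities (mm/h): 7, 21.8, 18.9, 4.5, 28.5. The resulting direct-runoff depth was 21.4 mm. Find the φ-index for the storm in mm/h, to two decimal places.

Only the 3 blocks with intensity above φ contribute runoff: 21.8, 18.9, 28.5 mm/h.
Σ(I−φ)·Δt = d  ⇒  (21.8+18.9+28.5 − 3φ)·0.5 = 21.4
φ = (69.20 − 21.4/0.5) / 3 = 8.80 mm/h.

φ ≈ 8.80 mm/h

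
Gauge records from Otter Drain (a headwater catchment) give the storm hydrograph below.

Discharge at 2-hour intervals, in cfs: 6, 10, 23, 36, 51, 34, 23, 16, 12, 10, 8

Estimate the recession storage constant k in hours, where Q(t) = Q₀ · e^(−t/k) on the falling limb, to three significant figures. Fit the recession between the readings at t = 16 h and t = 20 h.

k ≈ 9.87 h

On the falling limb, Q drops from 12 to 8 cfs between t = 16 h and t = 20 h (Δt = 4 h).
k = −Δt / ln(Q₂/Q₁) = −4 / ln(8/12) = 9.87 h.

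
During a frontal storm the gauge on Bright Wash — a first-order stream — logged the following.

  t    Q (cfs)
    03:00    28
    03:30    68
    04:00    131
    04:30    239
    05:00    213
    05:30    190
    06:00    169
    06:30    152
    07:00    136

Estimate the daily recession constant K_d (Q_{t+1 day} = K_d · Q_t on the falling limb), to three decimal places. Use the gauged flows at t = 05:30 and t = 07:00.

K_d ≈ 0.005

Between t = 05:30 and t = 07:00 the flow falls from 190 to 136 cfs over 3×0.5 h = 1.5 h.
Per-interval ratio K = (136/190)^(1/3) = 0.8945; K_d = K^(24/0.5) = 0.005.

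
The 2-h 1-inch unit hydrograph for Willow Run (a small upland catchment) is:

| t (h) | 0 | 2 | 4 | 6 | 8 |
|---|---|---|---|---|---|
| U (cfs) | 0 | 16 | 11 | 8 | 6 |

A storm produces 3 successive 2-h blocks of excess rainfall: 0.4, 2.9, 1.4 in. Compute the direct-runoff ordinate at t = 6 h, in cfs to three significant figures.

Q ≈ 57.5 cfs

By discrete convolution, Q_j = Σ (P_i / 1 in) · U_{j−i}.
At t = 6 h (j=3): Q = (0.4/1)·8 + (2.9/1)·11 + (1.4/1)·16 = 57.5 cfs.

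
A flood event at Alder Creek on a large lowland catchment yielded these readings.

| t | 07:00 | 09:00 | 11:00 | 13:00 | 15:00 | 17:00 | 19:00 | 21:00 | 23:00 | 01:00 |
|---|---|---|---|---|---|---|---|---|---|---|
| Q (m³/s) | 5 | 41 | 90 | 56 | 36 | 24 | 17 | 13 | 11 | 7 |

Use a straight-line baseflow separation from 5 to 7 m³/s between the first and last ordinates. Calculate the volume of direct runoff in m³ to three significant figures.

Direct-runoff ordinates (Q − Q_b): 0.00, 35.78, 84.56, 50.33, 30.11, 17.89, 10.67, 6.44, 4.22, 0.00 m³/s.
ΣQ_DR = 240.0 m³/s.
With Δt = 2 h = 7200 s, V = ΣQ_DR · Δt = 240.0 × 7200 = 1.73 × 10^6 m³.

V ≈ 1.73 × 10^6 m³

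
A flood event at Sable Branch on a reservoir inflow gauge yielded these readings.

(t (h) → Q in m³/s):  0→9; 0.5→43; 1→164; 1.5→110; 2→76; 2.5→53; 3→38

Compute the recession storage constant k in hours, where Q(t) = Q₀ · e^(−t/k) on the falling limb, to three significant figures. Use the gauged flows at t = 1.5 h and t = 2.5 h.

k ≈ 1.37 h

On the falling limb, Q drops from 110 to 53 m³/s between t = 1.5 h and t = 2.5 h (Δt = 1 h).
k = −Δt / ln(Q₂/Q₁) = −1 / ln(53/110) = 1.37 h.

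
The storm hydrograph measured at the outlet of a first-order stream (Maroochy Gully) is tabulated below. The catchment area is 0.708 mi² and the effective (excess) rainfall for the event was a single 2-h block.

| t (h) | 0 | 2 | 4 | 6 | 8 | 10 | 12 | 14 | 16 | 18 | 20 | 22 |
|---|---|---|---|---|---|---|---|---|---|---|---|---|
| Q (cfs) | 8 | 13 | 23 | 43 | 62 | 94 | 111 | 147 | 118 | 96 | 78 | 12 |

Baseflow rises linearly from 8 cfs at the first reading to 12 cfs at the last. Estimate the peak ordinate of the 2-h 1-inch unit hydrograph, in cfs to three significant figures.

U_p ≈ 45.5 cfs

Direct runoff: 0.00, 4.64, 14.27, 33.91, 52.55, 84.18, 100.82, 136.45, 107.09, 84.73, 66.36, 0.00 cfs; ΣQ_DR = 685.0 cfs, peak = 136.45 cfs.
Runoff depth d = ΣQ_DR·Δt / A = 685.0 × 7200 / (0.708 mi²) = 2.998 in.
The 1-inch UH is the DRH scaled by (1 in)/d, so U_p = 136.45 × 1/2.998 = 45.5 cfs.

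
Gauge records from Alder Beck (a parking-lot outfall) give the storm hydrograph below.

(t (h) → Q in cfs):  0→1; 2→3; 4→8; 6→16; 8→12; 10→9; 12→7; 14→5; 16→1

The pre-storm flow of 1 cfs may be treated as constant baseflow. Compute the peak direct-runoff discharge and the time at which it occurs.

Q_p = 15.0 cfs at t = 6 h

Subtracting baseflow gives direct-runoff ordinates: 0.0, 2.0, 7.0, 15.0, 11.0, 8.0, 6.0, 4.0, 0.0 cfs.
The maximum is 15.0 cfs, occurring at the reading for t = 6 h.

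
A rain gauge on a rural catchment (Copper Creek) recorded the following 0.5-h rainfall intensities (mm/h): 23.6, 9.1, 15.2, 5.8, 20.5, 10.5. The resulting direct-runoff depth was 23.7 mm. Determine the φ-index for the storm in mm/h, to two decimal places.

Only the 5 blocks with intensity above φ contribute runoff: 23.6, 9.1, 15.2, 20.5, 10.5 mm/h.
Σ(I−φ)·Δt = d  ⇒  (23.6+9.1+15.2+20.5+10.5 − 5φ)·0.5 = 23.7
φ = (78.90 − 23.7/0.5) / 5 = 6.30 mm/h.

φ ≈ 6.30 mm/h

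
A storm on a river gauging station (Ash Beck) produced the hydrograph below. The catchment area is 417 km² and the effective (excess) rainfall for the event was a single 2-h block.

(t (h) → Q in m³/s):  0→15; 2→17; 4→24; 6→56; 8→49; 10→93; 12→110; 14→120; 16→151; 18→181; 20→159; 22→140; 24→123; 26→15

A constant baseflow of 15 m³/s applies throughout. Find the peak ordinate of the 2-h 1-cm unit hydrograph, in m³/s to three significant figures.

Direct runoff: 0.0, 2.0, 9.0, 41.0, 34.0, 78.0, 95.0, 105.0, 136.0, 166.0, 144.0, 125.0, 108.0, 0.0 m³/s; ΣQ_DR = 1043 m³/s, peak = 166.0 m³/s.
Runoff depth d = ΣQ_DR·Δt / A = 1043 × 7200 / (417 km²) = 18.01 mm.
The 1-cm UH is the DRH scaled by (10 mm)/d, so U_p = 166.0 × 10/18.01 = 92.2 m³/s.

U_p ≈ 92.2 m³/s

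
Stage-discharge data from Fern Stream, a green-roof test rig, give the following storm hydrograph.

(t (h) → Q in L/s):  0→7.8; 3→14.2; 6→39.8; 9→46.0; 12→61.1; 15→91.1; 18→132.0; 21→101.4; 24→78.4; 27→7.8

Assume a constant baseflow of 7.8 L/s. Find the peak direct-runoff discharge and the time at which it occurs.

Subtracting baseflow gives direct-runoff ordinates: 0.0, 6.4, 32.0, 38.2, 53.3, 83.3, 124.2, 93.6, 70.6, 0.0 L/s.
The maximum is 124.2 L/s, occurring at the reading for t = 18 h.

Q_p = 124.2 L/s at t = 18 h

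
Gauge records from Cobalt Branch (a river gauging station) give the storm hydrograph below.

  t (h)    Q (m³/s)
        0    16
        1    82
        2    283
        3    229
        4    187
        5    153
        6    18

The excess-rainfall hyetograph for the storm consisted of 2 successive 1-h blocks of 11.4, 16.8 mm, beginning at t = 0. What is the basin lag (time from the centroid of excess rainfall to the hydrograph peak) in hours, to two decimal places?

t_L ≈ 0.90 h

Centroid of excess rainfall: t_c = Σ P_i·t̄_i / ΣP_i = 1.0957 h (block centres at 0.5, 1.5 h).
Hydrograph peak occurs at t = 2 h, so basin lag t_L = 2 − 1.0957 = 0.90 h.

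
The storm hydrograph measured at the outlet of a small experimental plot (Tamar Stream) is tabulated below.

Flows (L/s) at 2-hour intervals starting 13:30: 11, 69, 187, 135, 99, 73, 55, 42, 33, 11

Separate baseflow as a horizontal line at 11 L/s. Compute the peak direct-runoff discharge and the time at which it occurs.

Q_p = 176.0 L/s at t = 17:30

Subtracting baseflow gives direct-runoff ordinates: 0.0, 58.0, 176.0, 124.0, 88.0, 62.0, 44.0, 31.0, 22.0, 0.0 L/s.
The maximum is 176.0 L/s, occurring at the reading for t = 17:30.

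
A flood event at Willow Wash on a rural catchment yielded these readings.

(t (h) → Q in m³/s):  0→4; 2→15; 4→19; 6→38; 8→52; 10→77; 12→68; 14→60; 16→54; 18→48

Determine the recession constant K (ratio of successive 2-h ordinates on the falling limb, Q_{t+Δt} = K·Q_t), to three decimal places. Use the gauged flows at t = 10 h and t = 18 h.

K ≈ 0.889

Using the recession-limb readings at t = 10 h and t = 18 h: Q falls from 77 to 48 m³/s over 4 intervals.
K = (Q₂/Q₁)^(1/4) = (48/77)^(1/4) = 0.889.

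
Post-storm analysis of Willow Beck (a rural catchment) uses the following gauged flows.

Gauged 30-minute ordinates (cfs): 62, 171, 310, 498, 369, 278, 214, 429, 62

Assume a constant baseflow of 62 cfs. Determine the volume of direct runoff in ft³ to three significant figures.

Direct-runoff ordinates (Q − Q_b): 0.0, 109.0, 248.0, 436.0, 307.0, 216.0, 152.0, 367.0, 0.0 cfs.
ΣQ_DR = 1835 cfs.
With Δt = 0.5 h = 1800 s, V = ΣQ_DR · Δt = 1835 × 1800 = 3.30 × 10^6 ft³.

V ≈ 3.30 × 10^6 ft³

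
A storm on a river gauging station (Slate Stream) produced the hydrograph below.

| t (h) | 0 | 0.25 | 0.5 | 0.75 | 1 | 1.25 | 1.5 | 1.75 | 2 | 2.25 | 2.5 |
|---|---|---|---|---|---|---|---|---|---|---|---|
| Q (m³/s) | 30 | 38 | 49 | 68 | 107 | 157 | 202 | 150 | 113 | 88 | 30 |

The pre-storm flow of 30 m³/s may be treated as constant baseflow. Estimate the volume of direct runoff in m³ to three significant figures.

V ≈ 6.32 × 10^5 m³

Direct-runoff ordinates (Q − Q_b): 0.0, 8.0, 19.0, 38.0, 77.0, 127.0, 172.0, 120.0, 83.0, 58.0, 0.0 m³/s.
ΣQ_DR = 702.0 m³/s.
With Δt = 0.25 h = 900 s, V = ΣQ_DR · Δt = 702.0 × 900 = 6.32 × 10^5 m³.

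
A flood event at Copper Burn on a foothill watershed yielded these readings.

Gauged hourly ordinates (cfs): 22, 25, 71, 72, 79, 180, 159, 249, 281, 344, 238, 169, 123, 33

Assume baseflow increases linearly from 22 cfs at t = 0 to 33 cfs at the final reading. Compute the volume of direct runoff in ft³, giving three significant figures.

V ≈ 5.98 × 10^6 ft³

Direct-runoff ordinates (Q − Q_b): 0.00, 2.15, 47.31, 47.46, 53.62, 153.77, 131.92, 221.08, 252.23, 314.38, 207.54, 137.69, 90.85, 0.00 cfs.
ΣQ_DR = 1660 cfs.
With Δt = 1 h = 3600 s, V = ΣQ_DR · Δt = 1660 × 3600 = 5.98 × 10^6 ft³.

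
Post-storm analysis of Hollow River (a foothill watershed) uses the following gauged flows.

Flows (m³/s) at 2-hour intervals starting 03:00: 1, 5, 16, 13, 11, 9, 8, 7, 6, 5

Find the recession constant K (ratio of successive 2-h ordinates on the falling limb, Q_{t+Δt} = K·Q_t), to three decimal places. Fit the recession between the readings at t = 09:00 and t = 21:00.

Using the recession-limb readings at t = 09:00 and t = 21:00: Q falls from 13 to 5 m³/s over 6 intervals.
K = (Q₂/Q₁)^(1/6) = (5/13)^(1/6) = 0.853.

K ≈ 0.853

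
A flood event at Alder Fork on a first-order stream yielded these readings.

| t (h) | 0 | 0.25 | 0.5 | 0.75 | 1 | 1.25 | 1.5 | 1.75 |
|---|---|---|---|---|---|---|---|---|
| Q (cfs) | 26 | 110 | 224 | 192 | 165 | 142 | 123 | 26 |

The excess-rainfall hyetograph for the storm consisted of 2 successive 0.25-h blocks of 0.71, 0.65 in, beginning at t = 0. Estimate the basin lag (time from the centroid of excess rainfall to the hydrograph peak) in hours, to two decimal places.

Centroid of excess rainfall: t_c = Σ P_i·t̄_i / ΣP_i = 0.2445 h (block centres at 0.125, 0.375 h).
Hydrograph peak occurs at t = 0.5 h, so basin lag t_L = 0.5 − 0.2445 = 0.26 h.

t_L ≈ 0.26 h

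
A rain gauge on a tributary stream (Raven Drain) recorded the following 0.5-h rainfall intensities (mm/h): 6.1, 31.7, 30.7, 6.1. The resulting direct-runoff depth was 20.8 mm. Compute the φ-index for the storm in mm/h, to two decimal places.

φ ≈ 10.40 mm/h

Only the 2 blocks with intensity above φ contribute runoff: 31.7, 30.7 mm/h.
Σ(I−φ)·Δt = d  ⇒  (31.7+30.7 − 2φ)·0.5 = 20.8
φ = (62.40 − 20.8/0.5) / 2 = 10.40 mm/h.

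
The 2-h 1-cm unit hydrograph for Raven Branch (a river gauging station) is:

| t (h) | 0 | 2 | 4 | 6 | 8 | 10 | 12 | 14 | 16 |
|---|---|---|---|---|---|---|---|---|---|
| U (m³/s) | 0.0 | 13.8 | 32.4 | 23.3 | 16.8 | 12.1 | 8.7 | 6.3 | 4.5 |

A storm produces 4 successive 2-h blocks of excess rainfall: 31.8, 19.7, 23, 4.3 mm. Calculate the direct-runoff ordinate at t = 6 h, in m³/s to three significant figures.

By discrete convolution, Q_j = Σ (P_i / 10 mm) · U_{j−i}.
At t = 6 h (j=3): Q = (31.8/10)·23.3 + (19.7/10)·32.4 + (23/10)·13.8 + (4.3/10)·0.0 = 170 m³/s.

Q ≈ 170 m³/s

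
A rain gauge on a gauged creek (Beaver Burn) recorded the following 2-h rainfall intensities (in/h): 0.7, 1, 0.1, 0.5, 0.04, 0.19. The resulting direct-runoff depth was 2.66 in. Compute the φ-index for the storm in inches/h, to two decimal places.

Only the 3 blocks with intensity above φ contribute runoff: 0.7, 1, 0.5 in/h.
Σ(I−φ)·Δt = d  ⇒  (0.7+1+0.5 − 3φ)·2 = 2.66
φ = (2.200 − 2.66/2) / 3 = 0.29 in/h.

φ ≈ 0.29 in/h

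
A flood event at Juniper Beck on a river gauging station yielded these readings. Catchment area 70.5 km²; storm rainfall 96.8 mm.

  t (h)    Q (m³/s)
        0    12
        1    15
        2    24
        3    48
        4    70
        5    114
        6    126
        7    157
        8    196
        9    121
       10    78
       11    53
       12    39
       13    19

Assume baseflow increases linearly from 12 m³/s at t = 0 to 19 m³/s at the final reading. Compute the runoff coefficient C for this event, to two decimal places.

C ≈ 0.45

ΣQ_DR = 855.0 m³/s; V = ΣQ_DR·Δt = 3.078 × 10^6 m³.
Runoff depth d = V / A = 43.66 mm.
C = d / P = 43.66 / 96.8 = 0.45.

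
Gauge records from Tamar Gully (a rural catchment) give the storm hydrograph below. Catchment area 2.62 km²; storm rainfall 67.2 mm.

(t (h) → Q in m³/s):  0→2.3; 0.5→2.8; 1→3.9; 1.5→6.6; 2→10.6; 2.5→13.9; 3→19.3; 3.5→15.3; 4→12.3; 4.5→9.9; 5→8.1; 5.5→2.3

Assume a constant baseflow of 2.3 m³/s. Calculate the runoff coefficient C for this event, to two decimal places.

ΣQ_DR = 79.70 m³/s; V = ΣQ_DR·Δt = 1.435 × 10^5 m³.
Runoff depth d = V / A = 54.76 mm.
C = d / P = 54.76 / 67.2 = 0.81.

C ≈ 0.81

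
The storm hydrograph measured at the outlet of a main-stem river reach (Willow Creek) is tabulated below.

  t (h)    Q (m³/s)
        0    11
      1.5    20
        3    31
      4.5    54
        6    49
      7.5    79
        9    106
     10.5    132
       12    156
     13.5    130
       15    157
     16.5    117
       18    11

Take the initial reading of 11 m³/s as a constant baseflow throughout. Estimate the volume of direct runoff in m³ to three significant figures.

V ≈ 4.91 × 10^6 m³

Direct-runoff ordinates (Q − Q_b): 0.0, 9.0, 20.0, 43.0, 38.0, 68.0, 95.0, 121.0, 145.0, 119.0, 146.0, 106.0, 0.0 m³/s.
ΣQ_DR = 910.0 m³/s.
With Δt = 1.5 h = 5400 s, V = ΣQ_DR · Δt = 910.0 × 5400 = 4.91 × 10^6 m³.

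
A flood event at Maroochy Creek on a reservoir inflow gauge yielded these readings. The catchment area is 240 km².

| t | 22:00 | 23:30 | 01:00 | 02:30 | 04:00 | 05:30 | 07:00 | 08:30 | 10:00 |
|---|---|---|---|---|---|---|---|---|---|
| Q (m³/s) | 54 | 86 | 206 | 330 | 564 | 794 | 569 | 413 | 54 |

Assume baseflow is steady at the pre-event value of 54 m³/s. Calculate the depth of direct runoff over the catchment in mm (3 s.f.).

d ≈ 58.1 mm

Direct runoff: 0.0, 32.0, 152.0, 276.0, 510.0, 740.0, 515.0, 359.0, 0.0 m³/s; ΣQ_DR = 2584 m³/s.
V = ΣQ_DR · Δt = 2584 × 5400 s = 1.395 × 10^7 m³.
Over A = 240 km², depth = V / A = 58.1 mm.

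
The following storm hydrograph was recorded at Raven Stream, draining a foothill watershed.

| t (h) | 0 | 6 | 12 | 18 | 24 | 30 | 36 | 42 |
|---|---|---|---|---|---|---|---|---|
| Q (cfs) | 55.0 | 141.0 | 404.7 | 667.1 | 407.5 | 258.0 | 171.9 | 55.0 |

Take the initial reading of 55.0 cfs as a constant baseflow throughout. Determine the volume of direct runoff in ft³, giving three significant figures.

V ≈ 3.72 × 10^7 ft³

Direct-runoff ordinates (Q − Q_b): 0.0, 86.0, 349.7, 612.1, 352.5, 203.0, 116.9, 0.0 cfs.
ΣQ_DR = 1720 cfs.
With Δt = 6 h = 21600 s, V = ΣQ_DR · Δt = 1720 × 21600 = 3.72 × 10^7 ft³.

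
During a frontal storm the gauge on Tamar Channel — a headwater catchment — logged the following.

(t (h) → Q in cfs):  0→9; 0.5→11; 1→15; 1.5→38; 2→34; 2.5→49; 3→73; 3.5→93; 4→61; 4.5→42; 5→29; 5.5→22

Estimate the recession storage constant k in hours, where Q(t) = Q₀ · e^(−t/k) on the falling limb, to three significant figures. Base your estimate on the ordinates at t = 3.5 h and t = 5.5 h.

On the falling limb, Q drops from 93 to 22 cfs between t = 3.5 h and t = 5.5 h (Δt = 2 h).
k = −Δt / ln(Q₂/Q₁) = −2 / ln(22/93) = 1.39 h.

k ≈ 1.39 h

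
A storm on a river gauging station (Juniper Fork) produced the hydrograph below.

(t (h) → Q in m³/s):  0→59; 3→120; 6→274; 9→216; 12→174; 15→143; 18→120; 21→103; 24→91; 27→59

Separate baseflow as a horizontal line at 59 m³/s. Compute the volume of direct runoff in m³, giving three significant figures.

V ≈ 8.31 × 10^6 m³

Direct-runoff ordinates (Q − Q_b): 0.0, 61.0, 215.0, 157.0, 115.0, 84.0, 61.0, 44.0, 32.0, 0.0 m³/s.
ΣQ_DR = 769.0 m³/s.
With Δt = 3 h = 10800 s, V = ΣQ_DR · Δt = 769.0 × 10800 = 8.31 × 10^6 m³.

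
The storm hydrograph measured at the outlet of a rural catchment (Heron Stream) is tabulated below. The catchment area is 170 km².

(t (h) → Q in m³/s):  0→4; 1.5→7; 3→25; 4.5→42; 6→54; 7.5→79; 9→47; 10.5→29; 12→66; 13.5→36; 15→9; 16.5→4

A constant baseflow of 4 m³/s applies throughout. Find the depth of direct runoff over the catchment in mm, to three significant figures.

Direct runoff: 0.0, 3.0, 21.0, 38.0, 50.0, 75.0, 43.0, 25.0, 62.0, 32.0, 5.0, 0.0 m³/s; ΣQ_DR = 354.0 m³/s.
V = ΣQ_DR · Δt = 354.0 × 5400 s = 1.912 × 10^6 m³.
Over A = 170 km², depth = V / A = 11.2 mm.

d ≈ 11.2 mm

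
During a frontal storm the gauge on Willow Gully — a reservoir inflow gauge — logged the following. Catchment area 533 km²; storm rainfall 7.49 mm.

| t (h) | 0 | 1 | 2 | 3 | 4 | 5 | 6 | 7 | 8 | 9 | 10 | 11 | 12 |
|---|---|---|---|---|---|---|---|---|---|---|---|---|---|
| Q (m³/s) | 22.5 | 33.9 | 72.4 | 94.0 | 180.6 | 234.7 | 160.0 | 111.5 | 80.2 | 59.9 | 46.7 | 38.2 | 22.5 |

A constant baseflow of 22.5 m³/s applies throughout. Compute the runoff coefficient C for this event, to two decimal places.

ΣQ_DR = 864.6 m³/s; V = ΣQ_DR·Δt = 3.113 × 10^6 m³.
Runoff depth d = V / A = 5.840 mm.
C = d / P = 5.840 / 7.49 = 0.78.

C ≈ 0.78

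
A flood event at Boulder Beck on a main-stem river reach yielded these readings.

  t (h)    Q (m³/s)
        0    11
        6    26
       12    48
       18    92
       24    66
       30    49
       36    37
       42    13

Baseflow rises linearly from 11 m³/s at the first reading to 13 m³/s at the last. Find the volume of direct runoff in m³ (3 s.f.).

V ≈ 5.31 × 10^6 m³

Direct-runoff ordinates (Q − Q_b): 0.00, 14.71, 36.43, 80.14, 53.86, 36.57, 24.29, 0.00 m³/s.
ΣQ_DR = 246.0 m³/s.
With Δt = 6 h = 21600 s, V = ΣQ_DR · Δt = 246.0 × 21600 = 5.31 × 10^6 m³.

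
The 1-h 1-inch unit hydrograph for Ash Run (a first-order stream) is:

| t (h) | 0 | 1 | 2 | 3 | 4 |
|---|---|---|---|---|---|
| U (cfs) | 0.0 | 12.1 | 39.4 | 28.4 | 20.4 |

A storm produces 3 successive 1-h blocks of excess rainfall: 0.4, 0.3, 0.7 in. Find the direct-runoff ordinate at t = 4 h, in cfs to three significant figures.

Q ≈ 44.3 cfs

By discrete convolution, Q_j = Σ (P_i / 1 in) · U_{j−i}.
At t = 4 h (j=4): Q = (0.4/1)·20.4 + (0.3/1)·28.4 + (0.7/1)·39.4 = 44.3 cfs.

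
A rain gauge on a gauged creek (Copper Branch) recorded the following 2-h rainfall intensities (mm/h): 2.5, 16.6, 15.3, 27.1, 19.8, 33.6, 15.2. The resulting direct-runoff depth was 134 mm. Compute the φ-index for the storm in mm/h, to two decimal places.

Only the 6 blocks with intensity above φ contribute runoff: 16.6, 15.3, 27.1, 19.8, 33.6, 15.2 mm/h.
Σ(I−φ)·Δt = d  ⇒  (16.6+15.3+27.1+19.8+33.6+15.2 − 6φ)·2 = 134
φ = (127.6 − 134/2) / 6 = 10.10 mm/h.

φ ≈ 10.10 mm/h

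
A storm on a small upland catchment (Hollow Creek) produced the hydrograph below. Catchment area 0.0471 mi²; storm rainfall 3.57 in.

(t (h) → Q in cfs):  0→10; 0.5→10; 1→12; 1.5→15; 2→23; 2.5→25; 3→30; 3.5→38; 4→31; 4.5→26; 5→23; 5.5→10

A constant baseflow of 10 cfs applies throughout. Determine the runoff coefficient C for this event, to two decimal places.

C ≈ 0.61

ΣQ_DR = 133.0 cfs; V = ΣQ_DR·Δt = 2.394 × 10^5 ft³.
Runoff depth d = V / A = 2.188 in.
C = d / P = 2.188 / 3.57 = 0.61.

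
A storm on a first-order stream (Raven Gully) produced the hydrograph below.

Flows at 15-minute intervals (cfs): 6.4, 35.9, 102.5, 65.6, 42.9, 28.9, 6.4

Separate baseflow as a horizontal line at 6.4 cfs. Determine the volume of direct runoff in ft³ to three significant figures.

Direct-runoff ordinates (Q − Q_b): 0.0, 29.5, 96.1, 59.2, 36.5, 22.5, 0.0 cfs.
ΣQ_DR = 243.8 cfs.
With Δt = 0.25 h = 900 s, V = ΣQ_DR · Δt = 243.8 × 900 = 2.19 × 10^5 ft³.

V ≈ 2.19 × 10^5 ft³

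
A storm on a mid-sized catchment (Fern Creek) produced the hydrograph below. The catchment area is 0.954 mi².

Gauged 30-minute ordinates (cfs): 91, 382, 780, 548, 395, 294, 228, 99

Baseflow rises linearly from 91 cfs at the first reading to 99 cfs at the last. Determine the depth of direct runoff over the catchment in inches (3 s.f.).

d ≈ 1.67 in

Direct runoff: 0.00, 289.86, 686.71, 453.57, 299.43, 197.29, 130.14, 0.00 cfs; ΣQ_DR = 2057 cfs.
V = ΣQ_DR · Δt = 2057 × 1800 s = 3.703 × 10^6 ft³.
Over A = 0.954 mi², depth = V / A = 1.67 in.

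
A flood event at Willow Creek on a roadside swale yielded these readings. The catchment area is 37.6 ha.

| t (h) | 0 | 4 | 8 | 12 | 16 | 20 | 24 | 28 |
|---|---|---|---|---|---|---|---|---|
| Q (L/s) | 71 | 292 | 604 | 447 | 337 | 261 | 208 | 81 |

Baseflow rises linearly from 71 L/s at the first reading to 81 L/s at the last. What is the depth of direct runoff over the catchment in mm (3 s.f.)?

Direct runoff: 0.00, 219.57, 530.14, 371.71, 260.29, 182.86, 128.43, 0.00 L/s; ΣQ_DR = 1693 L/s.
V = ΣQ_DR · Δt = 1693 × 14400 s = 2.438 × 10^7 L.
Over A = 37.6 ha, depth = V / A = 64.8 mm.

d ≈ 64.8 mm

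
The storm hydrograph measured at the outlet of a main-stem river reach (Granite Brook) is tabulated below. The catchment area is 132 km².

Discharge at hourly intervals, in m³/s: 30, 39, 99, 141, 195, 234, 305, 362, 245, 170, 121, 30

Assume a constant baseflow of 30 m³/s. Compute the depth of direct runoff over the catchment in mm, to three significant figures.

Direct runoff: 0.0, 9.0, 69.0, 111.0, 165.0, 204.0, 275.0, 332.0, 215.0, 140.0, 91.0, 0.0 m³/s; ΣQ_DR = 1611 m³/s.
V = ΣQ_DR · Δt = 1611 × 3600 s = 5.800 × 10^6 m³.
Over A = 132 km², depth = V / A = 43.9 mm.

d ≈ 43.9 mm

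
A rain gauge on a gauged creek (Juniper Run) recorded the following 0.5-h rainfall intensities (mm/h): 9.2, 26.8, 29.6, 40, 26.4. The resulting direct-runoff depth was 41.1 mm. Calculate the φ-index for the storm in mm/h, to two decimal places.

Only the 4 blocks with intensity above φ contribute runoff: 26.8, 29.6, 40, 26.4 mm/h.
Σ(I−φ)·Δt = d  ⇒  (26.8+29.6+40+26.4 − 4φ)·0.5 = 41.1
φ = (122.8 − 41.1/0.5) / 4 = 10.15 mm/h.

φ ≈ 10.15 mm/h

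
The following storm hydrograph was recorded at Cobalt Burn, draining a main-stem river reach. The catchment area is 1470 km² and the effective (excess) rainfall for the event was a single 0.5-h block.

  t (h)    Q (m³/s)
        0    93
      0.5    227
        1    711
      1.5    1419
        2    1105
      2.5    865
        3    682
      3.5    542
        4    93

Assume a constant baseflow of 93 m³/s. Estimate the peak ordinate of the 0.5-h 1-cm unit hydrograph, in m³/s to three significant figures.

U_p ≈ 2210 m³/s

Direct runoff: 0.0, 134.0, 618.0, 1326.0, 1012.0, 772.0, 589.0, 449.0, 0.0 m³/s; ΣQ_DR = 4900 m³/s, peak = 1326.0 m³/s.
Runoff depth d = ΣQ_DR·Δt / A = 4900 × 1800 / (1470 km²) = 6.000 mm.
The 1-cm UH is the DRH scaled by (10 mm)/d, so U_p = 1326.0 × 10/6.000 = 2210 m³/s.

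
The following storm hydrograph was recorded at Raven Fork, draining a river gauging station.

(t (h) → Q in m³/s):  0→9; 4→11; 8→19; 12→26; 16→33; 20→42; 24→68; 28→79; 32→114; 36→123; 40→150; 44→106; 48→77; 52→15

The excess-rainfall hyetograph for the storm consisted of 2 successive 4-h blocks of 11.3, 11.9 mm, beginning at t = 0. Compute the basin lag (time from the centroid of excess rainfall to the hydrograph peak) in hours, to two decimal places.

Centroid of excess rainfall: t_c = Σ P_i·t̄_i / ΣP_i = 4.0517 h (block centres at 2, 6 h).
Hydrograph peak occurs at t = 40 h, so basin lag t_L = 40 − 4.0517 = 35.95 h.

t_L ≈ 35.95 h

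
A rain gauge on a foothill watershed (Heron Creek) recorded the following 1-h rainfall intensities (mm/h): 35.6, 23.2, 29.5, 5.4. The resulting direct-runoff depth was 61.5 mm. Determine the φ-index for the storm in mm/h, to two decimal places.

φ ≈ 8.93 mm/h

Only the 3 blocks with intensity above φ contribute runoff: 35.6, 23.2, 29.5 mm/h.
Σ(I−φ)·Δt = d  ⇒  (35.6+23.2+29.5 − 3φ)·1 = 61.5
φ = (88.30 − 61.5/1) / 3 = 8.93 mm/h.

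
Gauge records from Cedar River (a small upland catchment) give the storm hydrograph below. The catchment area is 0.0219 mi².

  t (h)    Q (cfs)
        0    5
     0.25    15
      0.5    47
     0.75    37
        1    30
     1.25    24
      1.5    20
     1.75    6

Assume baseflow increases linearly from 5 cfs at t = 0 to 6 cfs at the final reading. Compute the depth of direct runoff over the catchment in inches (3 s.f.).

Direct runoff: 0.00, 9.86, 41.71, 31.57, 24.43, 18.29, 14.14, 0.00 cfs; ΣQ_DR = 140.0 cfs.
V = ΣQ_DR · Δt = 140.0 × 900 s = 1.260 × 10^5 ft³.
Over A = 0.0219 mi², depth = V / A = 2.48 in.

d ≈ 2.48 in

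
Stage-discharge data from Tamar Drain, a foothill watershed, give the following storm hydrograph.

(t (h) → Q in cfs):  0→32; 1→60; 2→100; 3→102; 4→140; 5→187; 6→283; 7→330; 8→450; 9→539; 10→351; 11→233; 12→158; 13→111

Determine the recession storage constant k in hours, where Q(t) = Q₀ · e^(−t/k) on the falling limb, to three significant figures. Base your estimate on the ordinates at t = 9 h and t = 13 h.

k ≈ 2.53 h

On the falling limb, Q drops from 539 to 111 cfs between t = 9 h and t = 13 h (Δt = 4 h).
k = −Δt / ln(Q₂/Q₁) = −4 / ln(111/539) = 2.53 h.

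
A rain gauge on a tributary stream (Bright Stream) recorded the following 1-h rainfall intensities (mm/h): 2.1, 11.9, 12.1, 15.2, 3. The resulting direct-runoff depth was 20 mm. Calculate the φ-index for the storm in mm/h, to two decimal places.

Only the 3 blocks with intensity above φ contribute runoff: 11.9, 12.1, 15.2 mm/h.
Σ(I−φ)·Δt = d  ⇒  (11.9+12.1+15.2 − 3φ)·1 = 20
φ = (39.20 − 20/1) / 3 = 6.40 mm/h.

φ ≈ 6.40 mm/h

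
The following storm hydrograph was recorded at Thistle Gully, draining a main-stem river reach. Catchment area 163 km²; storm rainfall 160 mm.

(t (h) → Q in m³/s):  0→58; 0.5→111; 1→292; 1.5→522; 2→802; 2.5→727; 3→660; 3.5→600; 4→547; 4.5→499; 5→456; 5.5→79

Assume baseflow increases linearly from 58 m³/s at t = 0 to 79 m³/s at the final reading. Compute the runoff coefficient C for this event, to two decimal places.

C ≈ 0.31

ΣQ_DR = 4531 m³/s; V = ΣQ_DR·Δt = 8.156 × 10^6 m³.
Runoff depth d = V / A = 50.04 mm.
C = d / P = 50.04 / 160 = 0.31.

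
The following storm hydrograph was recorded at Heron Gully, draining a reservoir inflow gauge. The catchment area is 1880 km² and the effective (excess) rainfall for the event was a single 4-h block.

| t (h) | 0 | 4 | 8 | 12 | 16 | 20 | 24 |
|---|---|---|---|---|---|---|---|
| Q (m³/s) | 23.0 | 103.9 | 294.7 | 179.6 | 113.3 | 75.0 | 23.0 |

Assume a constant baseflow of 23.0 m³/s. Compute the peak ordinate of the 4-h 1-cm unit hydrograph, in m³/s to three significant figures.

U_p ≈ 544 m³/s

Direct runoff: 0.0, 80.9, 271.7, 156.6, 90.3, 52.0, 0.0 m³/s; ΣQ_DR = 651.5 m³/s, peak = 271.7 m³/s.
Runoff depth d = ΣQ_DR·Δt / A = 651.5 × 14400 / (1880 km²) = 4.990 mm.
The 1-cm UH is the DRH scaled by (10 mm)/d, so U_p = 271.7 × 10/4.990 = 544 m³/s.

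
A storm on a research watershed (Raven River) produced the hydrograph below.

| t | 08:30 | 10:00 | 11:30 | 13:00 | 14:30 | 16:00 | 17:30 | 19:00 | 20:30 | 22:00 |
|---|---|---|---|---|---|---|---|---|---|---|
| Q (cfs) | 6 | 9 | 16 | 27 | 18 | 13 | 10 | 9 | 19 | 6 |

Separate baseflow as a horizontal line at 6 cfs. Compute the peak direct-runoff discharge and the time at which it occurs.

Q_p = 21.0 cfs at t = 13:00

Subtracting baseflow gives direct-runoff ordinates: 0.0, 3.0, 10.0, 21.0, 12.0, 7.0, 4.0, 3.0, 13.0, 0.0 cfs.
The maximum is 21.0 cfs, occurring at the reading for t = 13:00.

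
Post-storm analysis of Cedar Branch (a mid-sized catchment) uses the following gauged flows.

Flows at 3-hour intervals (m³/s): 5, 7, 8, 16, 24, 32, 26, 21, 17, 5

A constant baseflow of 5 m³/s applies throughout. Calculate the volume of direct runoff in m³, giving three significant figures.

Direct-runoff ordinates (Q − Q_b): 0.0, 2.0, 3.0, 11.0, 19.0, 27.0, 21.0, 16.0, 12.0, 0.0 m³/s.
ΣQ_DR = 111.0 m³/s.
With Δt = 3 h = 10800 s, V = ΣQ_DR · Δt = 111.0 × 10800 = 1.20 × 10^6 m³.

V ≈ 1.20 × 10^6 m³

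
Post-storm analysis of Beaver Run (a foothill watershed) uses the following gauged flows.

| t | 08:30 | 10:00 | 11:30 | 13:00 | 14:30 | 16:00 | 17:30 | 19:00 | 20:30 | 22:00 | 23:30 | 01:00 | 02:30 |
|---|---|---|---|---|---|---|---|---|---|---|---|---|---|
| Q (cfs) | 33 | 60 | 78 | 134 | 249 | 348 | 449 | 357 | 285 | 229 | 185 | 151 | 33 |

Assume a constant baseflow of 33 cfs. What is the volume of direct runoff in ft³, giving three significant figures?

V ≈ 1.17 × 10^7 ft³

Direct-runoff ordinates (Q − Q_b): 0.0, 27.0, 45.0, 101.0, 216.0, 315.0, 416.0, 324.0, 252.0, 196.0, 152.0, 118.0, 0.0 cfs.
ΣQ_DR = 2162 cfs.
With Δt = 1.5 h = 5400 s, V = ΣQ_DR · Δt = 2162 × 5400 = 1.17 × 10^7 ft³.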